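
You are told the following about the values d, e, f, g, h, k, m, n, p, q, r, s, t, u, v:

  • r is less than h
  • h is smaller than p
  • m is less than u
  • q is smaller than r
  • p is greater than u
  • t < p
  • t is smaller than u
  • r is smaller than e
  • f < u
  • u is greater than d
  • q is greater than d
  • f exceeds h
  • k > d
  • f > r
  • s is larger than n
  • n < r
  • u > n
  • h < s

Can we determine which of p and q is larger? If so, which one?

q < r and r < h give q < h.
With h < f: q < r < h < f.
With f < u: q < r < h < f < u.
Then u < p extends the chain to p.
So p is larger.

p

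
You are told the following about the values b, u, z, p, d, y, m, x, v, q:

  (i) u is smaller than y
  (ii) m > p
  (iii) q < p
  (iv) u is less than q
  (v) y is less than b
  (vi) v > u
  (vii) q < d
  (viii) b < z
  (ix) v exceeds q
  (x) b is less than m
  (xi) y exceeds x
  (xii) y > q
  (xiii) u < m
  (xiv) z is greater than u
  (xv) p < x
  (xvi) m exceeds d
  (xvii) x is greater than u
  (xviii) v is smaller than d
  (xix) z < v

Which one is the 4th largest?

z

Chaining the given pairs: u < q < p < x < y < b < z < v < d < m.
The 4th largest is z.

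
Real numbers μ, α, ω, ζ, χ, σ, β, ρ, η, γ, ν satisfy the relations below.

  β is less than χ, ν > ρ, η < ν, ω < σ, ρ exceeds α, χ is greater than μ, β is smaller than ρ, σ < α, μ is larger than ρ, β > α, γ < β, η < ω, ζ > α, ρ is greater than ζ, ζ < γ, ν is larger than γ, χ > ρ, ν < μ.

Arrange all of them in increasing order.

η < ω < σ < α < ζ < γ < β < ρ < ν < μ < χ

The consecutive links are each given: η < ω; ω < σ; σ < α; α < ζ; ζ < γ; γ < β; β < ρ; ρ < ν; ν < μ; μ < χ.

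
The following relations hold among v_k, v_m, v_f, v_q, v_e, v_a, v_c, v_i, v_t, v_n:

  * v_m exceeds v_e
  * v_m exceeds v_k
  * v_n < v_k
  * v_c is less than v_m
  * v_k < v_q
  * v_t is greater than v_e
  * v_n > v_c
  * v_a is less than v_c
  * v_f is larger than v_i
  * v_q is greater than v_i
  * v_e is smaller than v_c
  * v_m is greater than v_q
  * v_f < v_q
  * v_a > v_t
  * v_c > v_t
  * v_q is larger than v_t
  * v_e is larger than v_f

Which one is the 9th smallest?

Chaining the given pairs: v_i < v_f < v_e < v_t < v_a < v_c < v_n < v_k < v_q < v_m.
The 9th smallest is v_q.

v_q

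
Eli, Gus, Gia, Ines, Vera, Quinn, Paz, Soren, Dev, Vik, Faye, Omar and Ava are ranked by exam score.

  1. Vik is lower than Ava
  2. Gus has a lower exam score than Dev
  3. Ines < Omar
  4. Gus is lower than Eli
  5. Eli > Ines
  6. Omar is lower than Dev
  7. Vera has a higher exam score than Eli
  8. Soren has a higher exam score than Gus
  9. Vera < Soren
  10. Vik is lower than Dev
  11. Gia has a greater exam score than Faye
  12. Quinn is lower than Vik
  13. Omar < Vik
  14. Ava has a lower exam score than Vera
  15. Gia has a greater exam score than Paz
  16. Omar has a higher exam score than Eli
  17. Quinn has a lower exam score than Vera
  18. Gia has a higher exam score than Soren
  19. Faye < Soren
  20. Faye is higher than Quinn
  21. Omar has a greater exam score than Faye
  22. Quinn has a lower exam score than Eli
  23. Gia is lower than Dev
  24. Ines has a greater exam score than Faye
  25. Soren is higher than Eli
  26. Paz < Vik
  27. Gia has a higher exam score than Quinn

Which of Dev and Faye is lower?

Faye < Ines < Eli < Omar < Vik < Ava < Vera < Soren < Gia < Dev, by transitivity through Ines, Eli, Omar, Vik, Ava, Vera, Soren, Gia.
So Faye < Dev; Faye is the lower of the two.

Faye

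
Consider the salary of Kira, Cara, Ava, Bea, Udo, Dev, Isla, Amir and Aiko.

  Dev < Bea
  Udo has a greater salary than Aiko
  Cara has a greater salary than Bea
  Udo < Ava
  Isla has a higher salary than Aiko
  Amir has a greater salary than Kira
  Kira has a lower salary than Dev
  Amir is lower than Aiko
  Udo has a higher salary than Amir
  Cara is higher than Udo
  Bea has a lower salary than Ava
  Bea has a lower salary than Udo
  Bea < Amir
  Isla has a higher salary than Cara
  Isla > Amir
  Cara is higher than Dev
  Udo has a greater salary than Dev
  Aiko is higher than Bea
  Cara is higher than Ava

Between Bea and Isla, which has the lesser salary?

Bea

Bea < Amir and Amir < Aiko give Bea < Aiko.
With Aiko < Udo: Bea < Amir < Aiko < Udo.
With Udo < Ava: Bea < Amir < Aiko < Udo < Ava.
With Ava < Cara: Bea < Amir < Aiko < Udo < Ava < Cara.
With Cara < Isla: Bea < Amir < Aiko < Udo < Ava < Cara < Isla.
So Bea < Isla; Bea is the lower of the two.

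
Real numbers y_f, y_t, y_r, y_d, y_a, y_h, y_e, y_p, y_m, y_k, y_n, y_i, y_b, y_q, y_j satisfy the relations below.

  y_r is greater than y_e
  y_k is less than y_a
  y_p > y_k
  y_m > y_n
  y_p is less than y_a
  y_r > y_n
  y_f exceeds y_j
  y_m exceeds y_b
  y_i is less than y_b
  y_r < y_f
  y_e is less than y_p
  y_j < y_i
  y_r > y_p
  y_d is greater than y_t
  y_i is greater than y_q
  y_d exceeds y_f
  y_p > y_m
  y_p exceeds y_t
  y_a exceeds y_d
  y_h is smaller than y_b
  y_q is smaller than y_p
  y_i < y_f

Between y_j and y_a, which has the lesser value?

y_j

The relevant relations are y_j < y_i; y_i < y_b; y_b < y_m; y_m < y_p; y_p < y_r; y_r < y_f; y_f < y_d; y_d < y_a.
Together: y_j < y_i < y_b < y_m < y_p < y_r < y_f < y_d < y_a.
So y_j < y_a; y_j is the smaller of the two.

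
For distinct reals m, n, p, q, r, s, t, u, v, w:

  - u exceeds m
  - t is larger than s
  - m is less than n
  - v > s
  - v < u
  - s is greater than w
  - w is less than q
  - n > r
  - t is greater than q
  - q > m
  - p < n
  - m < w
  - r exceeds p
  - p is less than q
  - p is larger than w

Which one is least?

w is not least since m < w; s is not least since w < s; v is not least since s < v; p is not least since w < p; q is not least since w < q; t is not least since s < t; r is not least since p < r; u is not least since v < u; n is not least since p < n.
Only m has nothing below it, so m is the least.

m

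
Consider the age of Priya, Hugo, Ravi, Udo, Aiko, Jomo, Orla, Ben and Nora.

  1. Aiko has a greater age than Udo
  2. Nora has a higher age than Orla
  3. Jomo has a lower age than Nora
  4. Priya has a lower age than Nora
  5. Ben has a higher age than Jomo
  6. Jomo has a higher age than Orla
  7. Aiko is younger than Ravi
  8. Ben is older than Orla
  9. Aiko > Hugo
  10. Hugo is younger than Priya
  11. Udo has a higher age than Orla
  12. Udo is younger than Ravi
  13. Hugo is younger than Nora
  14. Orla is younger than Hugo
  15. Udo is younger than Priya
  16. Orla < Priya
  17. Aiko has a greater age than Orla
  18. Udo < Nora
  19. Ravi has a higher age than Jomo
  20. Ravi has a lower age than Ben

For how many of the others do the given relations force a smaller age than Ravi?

5

From Ravi the given relations immediately reach Udo, Jomo, Aiko.
From those, Orla, Hugo — 5 in total.
Nothing else is reachable below Ravi; 5 in all.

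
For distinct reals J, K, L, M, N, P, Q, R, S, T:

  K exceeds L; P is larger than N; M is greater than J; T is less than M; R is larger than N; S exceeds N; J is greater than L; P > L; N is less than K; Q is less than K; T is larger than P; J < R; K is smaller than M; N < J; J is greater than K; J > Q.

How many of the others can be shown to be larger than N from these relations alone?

7

The elements the relations force above N are P, S, T, K, J, R, M — no chain reaches any other.
That is 7.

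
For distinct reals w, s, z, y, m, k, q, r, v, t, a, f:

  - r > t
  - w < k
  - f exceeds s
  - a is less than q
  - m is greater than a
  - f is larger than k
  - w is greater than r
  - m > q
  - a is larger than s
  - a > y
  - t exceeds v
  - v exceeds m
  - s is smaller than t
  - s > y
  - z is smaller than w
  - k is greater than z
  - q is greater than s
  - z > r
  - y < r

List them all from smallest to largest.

y < s < a < q < m < v < t < r < z < w < k < f

Each adjacent pair is fixed by a given relation: y < s; s < a; a < q; q < m; m < v; v < t; t < r; r < z; z < w; w < k; k < f. Chaining them end to end gives the full order.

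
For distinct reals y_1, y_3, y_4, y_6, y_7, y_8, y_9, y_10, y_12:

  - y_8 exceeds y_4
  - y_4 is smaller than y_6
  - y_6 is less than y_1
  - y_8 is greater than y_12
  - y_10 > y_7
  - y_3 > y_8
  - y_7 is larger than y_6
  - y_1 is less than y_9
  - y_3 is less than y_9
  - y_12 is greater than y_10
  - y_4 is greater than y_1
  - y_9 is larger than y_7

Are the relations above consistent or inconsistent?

inconsistent

Chaining the given relations yields y_1 < y_4 < y_6, so y_1 < y_6. But one relation states y_6 < y_1. These cannot both hold.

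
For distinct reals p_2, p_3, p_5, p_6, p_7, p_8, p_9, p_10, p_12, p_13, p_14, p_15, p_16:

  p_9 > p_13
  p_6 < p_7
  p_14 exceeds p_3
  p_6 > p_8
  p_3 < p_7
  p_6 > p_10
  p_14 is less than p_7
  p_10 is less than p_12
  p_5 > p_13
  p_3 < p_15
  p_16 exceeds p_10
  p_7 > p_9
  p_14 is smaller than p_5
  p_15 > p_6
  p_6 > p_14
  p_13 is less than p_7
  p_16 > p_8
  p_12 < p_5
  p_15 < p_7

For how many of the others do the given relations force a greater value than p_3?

5

Directly above p_3: p_14, p_15, p_7.
One step further: p_5, p_6 (5 so far).
No other element is forced above p_3 by the given relations, so the count is 5.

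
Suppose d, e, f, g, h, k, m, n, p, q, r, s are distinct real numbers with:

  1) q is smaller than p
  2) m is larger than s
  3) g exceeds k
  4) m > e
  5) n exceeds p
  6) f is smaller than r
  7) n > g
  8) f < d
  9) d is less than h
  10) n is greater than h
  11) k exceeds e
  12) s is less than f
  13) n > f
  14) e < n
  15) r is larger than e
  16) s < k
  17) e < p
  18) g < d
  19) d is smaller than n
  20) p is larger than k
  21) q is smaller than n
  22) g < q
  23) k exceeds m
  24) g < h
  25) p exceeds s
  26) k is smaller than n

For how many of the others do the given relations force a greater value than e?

Directly above e: m, k, r, p, n.
One step further: g (6 so far).
One step further: q, d, h (9 so far).
Nothing else is reachable above e; 9 in all.

9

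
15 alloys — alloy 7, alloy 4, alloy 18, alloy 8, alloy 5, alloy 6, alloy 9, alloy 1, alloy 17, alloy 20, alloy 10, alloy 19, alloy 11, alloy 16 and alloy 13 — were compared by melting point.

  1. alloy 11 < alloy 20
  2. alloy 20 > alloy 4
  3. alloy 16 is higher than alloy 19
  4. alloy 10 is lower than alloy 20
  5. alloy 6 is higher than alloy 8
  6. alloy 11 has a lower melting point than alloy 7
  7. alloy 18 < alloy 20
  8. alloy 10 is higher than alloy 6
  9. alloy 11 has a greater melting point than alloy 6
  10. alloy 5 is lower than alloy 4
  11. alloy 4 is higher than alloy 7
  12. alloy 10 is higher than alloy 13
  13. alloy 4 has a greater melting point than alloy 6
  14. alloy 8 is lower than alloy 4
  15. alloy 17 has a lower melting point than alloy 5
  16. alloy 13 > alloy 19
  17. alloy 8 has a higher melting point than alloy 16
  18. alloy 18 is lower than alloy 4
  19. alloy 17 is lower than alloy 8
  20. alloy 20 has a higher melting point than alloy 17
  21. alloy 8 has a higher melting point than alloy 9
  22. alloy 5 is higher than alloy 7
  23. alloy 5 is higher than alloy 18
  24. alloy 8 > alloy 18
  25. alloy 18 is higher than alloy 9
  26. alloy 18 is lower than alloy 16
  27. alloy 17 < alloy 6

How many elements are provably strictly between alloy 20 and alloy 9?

9

The relations place alloy 9 below alloy 20. An element lies strictly between them when it is forced above alloy 9 and also forced below alloy 20.
Above alloy 9: {alloy 18, alloy 16, alloy 8, alloy 6, alloy 11, alloy 7, alloy 10, alloy 5, alloy 4}. Below alloy 20: {alloy 17, alloy 18, alloy 19, alloy 16, alloy 8, alloy 6, alloy 11, alloy 13, alloy 7, alloy 10, alloy 5, alloy 4}.
Intersection: {alloy 18, alloy 16, alloy 8, alloy 6, alloy 11, alloy 7, alloy 10, alloy 5, alloy 4} — 9.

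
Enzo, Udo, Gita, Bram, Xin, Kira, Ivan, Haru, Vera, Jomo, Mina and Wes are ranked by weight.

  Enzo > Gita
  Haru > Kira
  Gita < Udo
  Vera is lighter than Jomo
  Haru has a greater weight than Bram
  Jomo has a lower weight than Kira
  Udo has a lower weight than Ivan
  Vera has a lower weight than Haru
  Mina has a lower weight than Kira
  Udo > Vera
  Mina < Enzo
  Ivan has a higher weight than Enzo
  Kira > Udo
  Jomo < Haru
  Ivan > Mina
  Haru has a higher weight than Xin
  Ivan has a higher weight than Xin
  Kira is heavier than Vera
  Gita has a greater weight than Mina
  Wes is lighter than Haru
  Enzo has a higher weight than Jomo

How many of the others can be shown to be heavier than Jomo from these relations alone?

From Jomo the given relations immediately reach Enzo, Kira, Haru.
From those, Ivan — 4 in total.
No other element is forced above Jomo by the given relations, so the count is 4.

4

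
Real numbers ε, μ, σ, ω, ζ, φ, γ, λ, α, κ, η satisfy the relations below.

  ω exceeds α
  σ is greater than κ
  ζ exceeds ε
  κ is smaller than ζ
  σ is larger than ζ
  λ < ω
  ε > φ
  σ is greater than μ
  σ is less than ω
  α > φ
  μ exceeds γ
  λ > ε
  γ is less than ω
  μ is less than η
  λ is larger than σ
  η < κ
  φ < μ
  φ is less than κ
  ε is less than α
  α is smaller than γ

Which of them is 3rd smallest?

α

Chaining the given pairs: φ < ε < α < γ < μ < η < κ < ζ < σ < λ < ω.
The 3rd smallest is α.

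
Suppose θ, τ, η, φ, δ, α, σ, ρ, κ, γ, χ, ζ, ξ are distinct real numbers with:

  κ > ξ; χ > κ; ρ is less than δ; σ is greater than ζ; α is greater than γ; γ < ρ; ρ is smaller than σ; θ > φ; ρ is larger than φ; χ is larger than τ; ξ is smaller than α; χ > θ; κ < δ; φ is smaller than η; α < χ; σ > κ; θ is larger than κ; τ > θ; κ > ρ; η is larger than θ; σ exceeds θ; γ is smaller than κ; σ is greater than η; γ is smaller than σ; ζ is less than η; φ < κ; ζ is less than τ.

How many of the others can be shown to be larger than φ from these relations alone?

8

From φ the given relations immediately reach ρ, κ, θ, η.
From those, δ, τ, χ, σ — 8 in total.
Nothing else is reachable above φ; 8 in all.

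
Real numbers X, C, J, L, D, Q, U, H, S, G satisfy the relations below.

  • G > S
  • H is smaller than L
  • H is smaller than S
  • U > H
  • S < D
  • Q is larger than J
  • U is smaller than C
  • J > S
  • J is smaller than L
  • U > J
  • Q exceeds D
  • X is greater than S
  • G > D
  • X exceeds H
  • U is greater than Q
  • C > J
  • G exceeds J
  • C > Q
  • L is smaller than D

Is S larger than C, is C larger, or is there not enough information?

The relevant relations are S < J; J < L; L < D; D < Q; Q < U; U < C.
Chaining these gives S < J < L < D < Q < U < C.
So C is larger.

C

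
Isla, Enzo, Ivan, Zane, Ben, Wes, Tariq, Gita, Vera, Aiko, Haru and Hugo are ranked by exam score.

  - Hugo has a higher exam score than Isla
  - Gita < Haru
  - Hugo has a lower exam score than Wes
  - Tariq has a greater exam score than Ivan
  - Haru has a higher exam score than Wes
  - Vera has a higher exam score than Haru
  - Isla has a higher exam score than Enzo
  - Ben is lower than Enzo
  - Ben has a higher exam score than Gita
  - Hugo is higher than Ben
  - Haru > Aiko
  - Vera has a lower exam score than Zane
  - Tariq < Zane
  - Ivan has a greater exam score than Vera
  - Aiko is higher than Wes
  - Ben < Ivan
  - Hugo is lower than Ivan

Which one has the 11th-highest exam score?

Ben

The consecutive relations fix a unique order: Gita < Ben < Enzo < Isla < Hugo < Wes < Aiko < Haru < Vera < Ivan < Tariq < Zane.
The 11th largest is Ben.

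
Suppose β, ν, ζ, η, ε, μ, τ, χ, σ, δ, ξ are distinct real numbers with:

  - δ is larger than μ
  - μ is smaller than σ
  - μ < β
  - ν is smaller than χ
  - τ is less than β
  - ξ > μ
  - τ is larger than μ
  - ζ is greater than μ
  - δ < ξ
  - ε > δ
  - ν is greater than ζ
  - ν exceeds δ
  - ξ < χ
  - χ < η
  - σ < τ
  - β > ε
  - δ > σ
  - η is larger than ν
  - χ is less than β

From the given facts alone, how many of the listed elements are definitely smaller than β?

The elements the relations force below β are μ, σ, δ, ζ, ε, ν, ξ, χ, τ — no chain reaches any other.
That is 9.

9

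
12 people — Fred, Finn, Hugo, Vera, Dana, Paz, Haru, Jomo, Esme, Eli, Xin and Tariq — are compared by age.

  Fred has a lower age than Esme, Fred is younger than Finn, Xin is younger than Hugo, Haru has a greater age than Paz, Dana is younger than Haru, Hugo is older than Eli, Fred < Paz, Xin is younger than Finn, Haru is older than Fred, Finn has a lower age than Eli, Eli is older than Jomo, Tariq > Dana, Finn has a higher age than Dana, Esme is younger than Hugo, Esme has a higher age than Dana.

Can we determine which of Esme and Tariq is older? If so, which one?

undetermined

Following every chain through Tariq: below Tariq we get Dana.
Esme is not reached, and no chain runs the other way from Esme to Tariq.
So the given relations leave the order of Tariq and Esme undetermined.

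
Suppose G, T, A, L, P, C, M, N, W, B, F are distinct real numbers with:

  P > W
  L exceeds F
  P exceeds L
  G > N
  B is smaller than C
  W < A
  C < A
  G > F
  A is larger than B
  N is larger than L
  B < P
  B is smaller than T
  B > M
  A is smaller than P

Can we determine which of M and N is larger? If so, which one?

undetermined

Following every chain through M: above M we get B, C, T, A, P.
N is not reached, and no chain runs the other way from N to M.
So the given relations leave the order of M and N undetermined.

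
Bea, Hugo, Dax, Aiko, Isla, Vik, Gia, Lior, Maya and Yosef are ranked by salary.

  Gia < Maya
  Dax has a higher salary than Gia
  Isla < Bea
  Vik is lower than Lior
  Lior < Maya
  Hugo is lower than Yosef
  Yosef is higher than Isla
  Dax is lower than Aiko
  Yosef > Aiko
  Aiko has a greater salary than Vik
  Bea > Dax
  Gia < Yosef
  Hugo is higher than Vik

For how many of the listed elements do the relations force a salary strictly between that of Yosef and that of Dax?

Chaining upward from Dax reaches: Aiko, Bea.
Chaining downward from Yosef reaches: Vik, Gia, Hugo, Aiko, Isla.
Strictly between Dax and Yosef are those in both lists: Aiko — 1 element.

1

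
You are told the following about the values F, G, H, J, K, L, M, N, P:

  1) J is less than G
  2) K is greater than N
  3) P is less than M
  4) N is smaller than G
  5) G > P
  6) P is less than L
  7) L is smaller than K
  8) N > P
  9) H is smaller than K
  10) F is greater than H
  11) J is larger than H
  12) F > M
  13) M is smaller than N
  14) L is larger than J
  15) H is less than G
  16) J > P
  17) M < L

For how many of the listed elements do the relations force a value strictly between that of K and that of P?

4

Chaining upward from P reaches: M, J, L, N, G, F.
Chaining downward from K reaches: H, M, J, L, N.
Strictly between P and K are those in both lists: M, J, L, N — 4 elements.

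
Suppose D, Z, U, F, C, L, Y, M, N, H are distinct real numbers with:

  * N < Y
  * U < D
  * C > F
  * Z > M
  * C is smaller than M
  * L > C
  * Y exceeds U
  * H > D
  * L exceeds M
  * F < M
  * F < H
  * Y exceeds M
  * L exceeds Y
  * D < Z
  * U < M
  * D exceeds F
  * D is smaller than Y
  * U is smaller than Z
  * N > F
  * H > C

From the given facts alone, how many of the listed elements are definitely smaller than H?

Directly below H: F, D, C.
One step further: U (4 so far).
Nothing else is reachable below H; 4 in all.

4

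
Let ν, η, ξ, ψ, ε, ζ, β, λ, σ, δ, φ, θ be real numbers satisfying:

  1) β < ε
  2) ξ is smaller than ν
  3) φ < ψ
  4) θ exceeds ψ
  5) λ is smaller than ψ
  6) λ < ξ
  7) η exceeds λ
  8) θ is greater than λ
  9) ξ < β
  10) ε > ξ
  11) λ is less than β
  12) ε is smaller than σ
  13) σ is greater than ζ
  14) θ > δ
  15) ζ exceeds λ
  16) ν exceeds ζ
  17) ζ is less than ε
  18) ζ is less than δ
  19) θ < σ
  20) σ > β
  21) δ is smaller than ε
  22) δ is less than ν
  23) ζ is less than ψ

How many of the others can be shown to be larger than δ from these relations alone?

4

From δ the given relations immediately reach ν, θ, ε.
From those, σ — 4 in total.
No other element is forced above δ by the given relations, so the count is 4.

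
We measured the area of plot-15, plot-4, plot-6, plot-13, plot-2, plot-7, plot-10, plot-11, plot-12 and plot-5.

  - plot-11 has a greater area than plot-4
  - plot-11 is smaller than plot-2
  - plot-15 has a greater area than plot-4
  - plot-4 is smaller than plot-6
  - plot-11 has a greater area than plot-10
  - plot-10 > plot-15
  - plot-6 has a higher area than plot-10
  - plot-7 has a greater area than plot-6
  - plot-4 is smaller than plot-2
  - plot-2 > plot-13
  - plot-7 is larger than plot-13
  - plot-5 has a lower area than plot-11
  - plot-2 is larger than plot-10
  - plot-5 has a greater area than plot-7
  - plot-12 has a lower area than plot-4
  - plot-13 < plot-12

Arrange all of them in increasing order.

plot-13 < plot-12 < plot-4 < plot-15 < plot-10 < plot-6 < plot-7 < plot-5 < plot-11 < plot-2

Each adjacent pair is fixed by a given relation: plot-13 < plot-12; plot-12 < plot-4; plot-4 < plot-15; plot-15 < plot-10; plot-10 < plot-6; plot-6 < plot-7; plot-7 < plot-5; plot-5 < plot-11; plot-11 < plot-2. Chaining them end to end gives the full order.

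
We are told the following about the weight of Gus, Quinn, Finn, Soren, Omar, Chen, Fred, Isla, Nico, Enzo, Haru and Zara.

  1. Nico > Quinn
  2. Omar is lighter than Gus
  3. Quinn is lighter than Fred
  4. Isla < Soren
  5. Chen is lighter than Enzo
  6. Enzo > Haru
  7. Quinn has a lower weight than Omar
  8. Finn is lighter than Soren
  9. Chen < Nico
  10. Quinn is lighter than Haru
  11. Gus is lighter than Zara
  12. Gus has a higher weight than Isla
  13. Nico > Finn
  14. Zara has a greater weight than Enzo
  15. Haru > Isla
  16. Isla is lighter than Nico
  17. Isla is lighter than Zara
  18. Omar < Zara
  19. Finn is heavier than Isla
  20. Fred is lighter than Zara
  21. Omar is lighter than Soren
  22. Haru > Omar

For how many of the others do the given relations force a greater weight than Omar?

5

Directly above Omar: Gus, Haru, Soren, Zara.
One step further: Enzo (5 so far).
No other element is forced above Omar by the given relations, so the count is 5.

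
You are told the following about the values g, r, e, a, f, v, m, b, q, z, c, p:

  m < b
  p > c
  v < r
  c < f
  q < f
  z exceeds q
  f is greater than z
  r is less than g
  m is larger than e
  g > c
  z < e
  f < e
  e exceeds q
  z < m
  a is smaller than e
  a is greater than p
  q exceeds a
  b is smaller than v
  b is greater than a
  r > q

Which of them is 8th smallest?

Chaining the given pairs: c < p < a < q < z < f < e < m < b < v < r < g.
The 8th smallest is m.

m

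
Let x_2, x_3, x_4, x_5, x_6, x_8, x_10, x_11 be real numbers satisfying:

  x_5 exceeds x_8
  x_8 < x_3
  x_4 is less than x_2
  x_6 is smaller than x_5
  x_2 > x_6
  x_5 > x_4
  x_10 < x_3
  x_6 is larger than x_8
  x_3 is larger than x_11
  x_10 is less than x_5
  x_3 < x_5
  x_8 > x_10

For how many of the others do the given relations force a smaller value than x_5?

The elements the relations force below x_5 are x_11, x_10, x_8, x_3, x_6, x_4 — no chain reaches any other.
That is 6.

6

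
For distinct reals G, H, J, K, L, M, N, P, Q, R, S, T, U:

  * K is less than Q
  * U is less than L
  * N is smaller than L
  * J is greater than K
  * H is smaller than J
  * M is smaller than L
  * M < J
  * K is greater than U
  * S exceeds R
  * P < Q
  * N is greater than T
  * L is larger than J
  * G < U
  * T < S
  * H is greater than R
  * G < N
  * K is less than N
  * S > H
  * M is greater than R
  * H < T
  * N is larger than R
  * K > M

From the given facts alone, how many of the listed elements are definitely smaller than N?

The elements the relations force below N are R, G, H, T, M, U, K — no chain reaches any other.
That is 7.

7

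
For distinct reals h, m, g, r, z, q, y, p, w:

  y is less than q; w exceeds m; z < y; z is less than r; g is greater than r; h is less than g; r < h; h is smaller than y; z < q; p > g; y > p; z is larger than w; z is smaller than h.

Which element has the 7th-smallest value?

p

Chaining the given pairs: m < w < z < r < h < g < p < y < q.
Counting 7 from the smallest end gives p.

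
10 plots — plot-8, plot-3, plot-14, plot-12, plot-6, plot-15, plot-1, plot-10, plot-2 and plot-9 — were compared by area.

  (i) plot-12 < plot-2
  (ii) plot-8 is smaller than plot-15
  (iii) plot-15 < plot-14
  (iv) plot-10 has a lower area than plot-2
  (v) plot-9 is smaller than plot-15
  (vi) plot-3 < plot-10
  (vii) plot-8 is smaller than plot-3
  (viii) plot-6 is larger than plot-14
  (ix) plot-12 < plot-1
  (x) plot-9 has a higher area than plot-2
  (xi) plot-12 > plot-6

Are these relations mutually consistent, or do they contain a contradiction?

We have plot-12 < plot-2 stated directly, yet also plot-2 < plot-9 < plot-15 < plot-14 < plot-6 < plot-12 by chaining the others — so plot-2 < plot-12. Contradiction.

inconsistent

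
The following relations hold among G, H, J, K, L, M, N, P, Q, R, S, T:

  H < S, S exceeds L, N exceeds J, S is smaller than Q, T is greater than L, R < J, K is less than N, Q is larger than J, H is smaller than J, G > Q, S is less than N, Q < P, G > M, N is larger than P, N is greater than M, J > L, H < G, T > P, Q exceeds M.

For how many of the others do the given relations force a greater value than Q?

4

Directly above Q: P, G.
One step further: T, N (4 so far).
No other element is forced above Q by the given relations, so the count is 4.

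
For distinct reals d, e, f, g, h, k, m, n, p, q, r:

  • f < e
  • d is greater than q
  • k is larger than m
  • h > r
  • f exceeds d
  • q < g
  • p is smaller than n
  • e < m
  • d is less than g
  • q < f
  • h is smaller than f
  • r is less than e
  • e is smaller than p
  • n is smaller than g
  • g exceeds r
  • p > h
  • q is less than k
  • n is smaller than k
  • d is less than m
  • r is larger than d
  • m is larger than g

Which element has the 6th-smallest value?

e

Chaining the given pairs: q < d < r < h < f < e < p < n < g < m < k.
The 6th smallest is e.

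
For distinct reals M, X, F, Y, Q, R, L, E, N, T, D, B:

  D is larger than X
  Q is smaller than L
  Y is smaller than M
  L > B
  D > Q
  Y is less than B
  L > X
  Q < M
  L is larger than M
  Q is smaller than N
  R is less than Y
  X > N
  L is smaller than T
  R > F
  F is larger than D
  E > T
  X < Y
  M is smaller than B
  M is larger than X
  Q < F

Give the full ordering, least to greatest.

Nothing is placed below Q, so it is least; from there Q < N; N < X; X < D; D < F; F < R; R < Y; Y < M; M < B; B < L; L < T; T < E, each given directly.

Q < N < X < D < F < R < Y < M < B < L < T < E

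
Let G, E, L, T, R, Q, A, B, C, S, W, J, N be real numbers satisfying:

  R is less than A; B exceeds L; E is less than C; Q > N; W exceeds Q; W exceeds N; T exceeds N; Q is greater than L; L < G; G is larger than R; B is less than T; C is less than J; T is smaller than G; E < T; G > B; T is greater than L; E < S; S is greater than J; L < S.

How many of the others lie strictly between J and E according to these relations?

1

Chaining upward from E reaches: C, S, T, G.
Chaining downward from J reaches: C.
Strictly between E and J are those in both lists: C — 1 element.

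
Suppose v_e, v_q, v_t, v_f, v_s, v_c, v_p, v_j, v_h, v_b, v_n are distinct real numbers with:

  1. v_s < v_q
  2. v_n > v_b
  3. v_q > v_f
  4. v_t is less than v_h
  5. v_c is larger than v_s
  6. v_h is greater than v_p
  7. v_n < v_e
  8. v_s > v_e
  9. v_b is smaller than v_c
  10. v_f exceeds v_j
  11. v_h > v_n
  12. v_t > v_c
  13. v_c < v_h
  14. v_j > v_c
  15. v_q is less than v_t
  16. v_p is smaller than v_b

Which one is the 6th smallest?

v_c

Chaining the given pairs: v_p < v_b < v_n < v_e < v_s < v_c < v_j < v_f < v_q < v_t < v_h.
Counting 6 from the smallest end gives v_c.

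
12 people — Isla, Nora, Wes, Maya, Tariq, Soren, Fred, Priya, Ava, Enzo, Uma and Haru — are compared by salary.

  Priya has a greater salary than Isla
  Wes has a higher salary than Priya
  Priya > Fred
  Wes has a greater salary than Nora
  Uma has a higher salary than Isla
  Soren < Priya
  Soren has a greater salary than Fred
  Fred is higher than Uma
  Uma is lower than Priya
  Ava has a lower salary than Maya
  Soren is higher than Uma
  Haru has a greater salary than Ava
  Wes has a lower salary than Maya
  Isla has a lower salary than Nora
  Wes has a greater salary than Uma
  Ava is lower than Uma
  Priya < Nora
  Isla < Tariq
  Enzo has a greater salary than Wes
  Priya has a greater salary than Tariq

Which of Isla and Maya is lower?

Isla < Uma < Fred < Soren < Priya < Nora < Wes < Maya, by transitivity through Uma, Fred, Soren, Priya, Nora, Wes.
So Isla < Maya; Isla is the lower of the two.

Isla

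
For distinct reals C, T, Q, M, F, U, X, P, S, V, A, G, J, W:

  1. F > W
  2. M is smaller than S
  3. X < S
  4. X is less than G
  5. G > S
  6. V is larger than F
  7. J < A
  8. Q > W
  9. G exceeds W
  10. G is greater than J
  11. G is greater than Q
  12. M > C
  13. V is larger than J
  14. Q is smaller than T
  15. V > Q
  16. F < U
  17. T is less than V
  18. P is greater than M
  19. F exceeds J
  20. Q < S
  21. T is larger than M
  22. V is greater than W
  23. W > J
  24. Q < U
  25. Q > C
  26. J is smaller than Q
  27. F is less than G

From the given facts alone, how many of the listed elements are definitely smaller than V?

7

Directly below V: J, W, F, Q, T.
One step further: C, M (7 so far).
Nothing else is reachable below V; 7 in all.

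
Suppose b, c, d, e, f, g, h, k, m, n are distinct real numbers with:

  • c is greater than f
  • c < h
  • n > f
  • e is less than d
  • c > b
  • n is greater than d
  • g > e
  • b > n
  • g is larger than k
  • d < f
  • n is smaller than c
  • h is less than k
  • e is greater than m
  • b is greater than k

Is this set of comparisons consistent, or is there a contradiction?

Chaining the given relations yields b < c < h < k, so b < k. But one relation states k < b. These cannot both hold.

inconsistent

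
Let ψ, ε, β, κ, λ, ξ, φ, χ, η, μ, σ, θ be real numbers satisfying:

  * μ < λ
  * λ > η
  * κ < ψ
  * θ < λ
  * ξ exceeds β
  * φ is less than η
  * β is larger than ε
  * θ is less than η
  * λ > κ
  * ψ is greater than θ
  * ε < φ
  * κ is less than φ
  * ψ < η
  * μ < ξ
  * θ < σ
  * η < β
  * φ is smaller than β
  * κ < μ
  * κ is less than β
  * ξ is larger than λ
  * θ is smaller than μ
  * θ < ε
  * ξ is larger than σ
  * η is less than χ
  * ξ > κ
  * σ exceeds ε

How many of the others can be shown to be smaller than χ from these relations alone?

From χ the given relations immediately reach η.
From those, θ, ψ, φ — 4 in total.
From those, κ, ε — 6 in total.
Nothing else is reachable below χ; 6 in all.

6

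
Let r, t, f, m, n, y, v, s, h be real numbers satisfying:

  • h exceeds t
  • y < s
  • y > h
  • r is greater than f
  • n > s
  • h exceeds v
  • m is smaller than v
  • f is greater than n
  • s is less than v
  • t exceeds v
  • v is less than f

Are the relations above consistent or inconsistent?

inconsistent

Chaining the given relations yields v < t < h < y < s, so v < s. But one relation states s < v. These cannot both hold.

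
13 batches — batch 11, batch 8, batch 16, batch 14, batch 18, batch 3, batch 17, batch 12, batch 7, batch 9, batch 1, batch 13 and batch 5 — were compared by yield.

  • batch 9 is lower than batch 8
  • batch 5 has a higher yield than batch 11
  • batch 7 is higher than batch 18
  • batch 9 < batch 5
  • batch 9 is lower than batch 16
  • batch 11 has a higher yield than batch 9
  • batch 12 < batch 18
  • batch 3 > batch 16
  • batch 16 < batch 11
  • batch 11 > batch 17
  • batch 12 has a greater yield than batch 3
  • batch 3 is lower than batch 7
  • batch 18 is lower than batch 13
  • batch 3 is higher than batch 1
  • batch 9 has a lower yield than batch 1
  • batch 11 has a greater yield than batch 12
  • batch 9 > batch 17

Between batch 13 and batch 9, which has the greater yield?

batch 13

Chaining the given relations: batch 9 < batch 16 < batch 3 < batch 12 < batch 18 < batch 13.
So batch 9 < batch 13; batch 13 is the higher of the two.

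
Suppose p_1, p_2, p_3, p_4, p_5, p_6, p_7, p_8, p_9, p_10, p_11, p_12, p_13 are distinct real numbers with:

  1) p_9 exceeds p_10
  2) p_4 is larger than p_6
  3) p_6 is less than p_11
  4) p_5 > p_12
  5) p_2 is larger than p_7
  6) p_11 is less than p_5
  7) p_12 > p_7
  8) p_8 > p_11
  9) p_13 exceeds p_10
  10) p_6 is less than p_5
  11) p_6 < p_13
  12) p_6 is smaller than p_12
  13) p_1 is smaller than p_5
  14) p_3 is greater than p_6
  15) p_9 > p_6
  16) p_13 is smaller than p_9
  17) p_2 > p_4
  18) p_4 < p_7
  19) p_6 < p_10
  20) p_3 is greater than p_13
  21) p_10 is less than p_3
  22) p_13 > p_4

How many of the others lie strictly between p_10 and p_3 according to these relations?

1

Chaining upward from p_10 reaches: p_13, p_9.
Chaining downward from p_3 reaches: p_6, p_4, p_13.
Strictly between p_10 and p_3 are those in both lists: p_13 — 1 element.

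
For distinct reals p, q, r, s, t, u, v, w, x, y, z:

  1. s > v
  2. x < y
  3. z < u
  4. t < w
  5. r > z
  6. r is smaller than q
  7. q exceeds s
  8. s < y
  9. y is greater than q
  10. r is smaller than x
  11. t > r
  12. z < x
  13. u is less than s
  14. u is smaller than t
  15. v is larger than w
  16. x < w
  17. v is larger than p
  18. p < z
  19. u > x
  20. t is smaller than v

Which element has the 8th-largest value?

Chaining the given pairs: p < z < r < x < u < t < w < v < s < q < y.
The 8th largest is x.

x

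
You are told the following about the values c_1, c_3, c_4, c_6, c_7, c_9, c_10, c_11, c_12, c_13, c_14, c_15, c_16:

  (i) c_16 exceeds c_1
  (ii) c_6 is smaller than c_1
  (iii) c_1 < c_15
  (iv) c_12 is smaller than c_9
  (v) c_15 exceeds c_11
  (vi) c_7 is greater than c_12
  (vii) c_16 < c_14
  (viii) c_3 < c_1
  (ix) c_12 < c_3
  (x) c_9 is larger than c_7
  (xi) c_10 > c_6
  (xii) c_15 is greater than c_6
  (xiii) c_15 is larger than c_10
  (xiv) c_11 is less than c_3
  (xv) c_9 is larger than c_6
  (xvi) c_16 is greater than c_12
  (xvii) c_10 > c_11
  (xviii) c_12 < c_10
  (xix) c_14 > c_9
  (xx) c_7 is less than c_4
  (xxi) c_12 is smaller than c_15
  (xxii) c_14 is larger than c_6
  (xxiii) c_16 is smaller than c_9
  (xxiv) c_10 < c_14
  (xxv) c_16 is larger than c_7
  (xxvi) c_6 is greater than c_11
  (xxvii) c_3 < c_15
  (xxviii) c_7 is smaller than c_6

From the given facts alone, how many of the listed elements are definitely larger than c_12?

10

Directly above c_12: c_7, c_3, c_10, c_16, c_9, c_15.
One step further: c_6, c_1, c_4, c_14 (10 so far).
No other element is forced above c_12 by the given relations, so the count is 10.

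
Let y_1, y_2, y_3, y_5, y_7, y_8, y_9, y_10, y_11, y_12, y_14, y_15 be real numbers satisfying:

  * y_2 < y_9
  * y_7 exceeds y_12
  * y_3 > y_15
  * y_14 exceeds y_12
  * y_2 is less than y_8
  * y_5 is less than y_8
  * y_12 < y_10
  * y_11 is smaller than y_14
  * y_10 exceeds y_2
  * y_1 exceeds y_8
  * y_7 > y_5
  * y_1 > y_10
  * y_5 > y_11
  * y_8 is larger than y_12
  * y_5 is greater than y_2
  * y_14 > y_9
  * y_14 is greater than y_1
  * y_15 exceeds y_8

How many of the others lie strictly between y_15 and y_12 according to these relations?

The relations place y_12 below y_15. An element lies strictly between them when it is forced above y_12 and also forced below y_15.
Above y_12: {y_7, y_8, y_10, y_1, y_14, y_3}. Below y_15: {y_2, y_11, y_5, y_8}.
Intersection: {y_8} — 1.

1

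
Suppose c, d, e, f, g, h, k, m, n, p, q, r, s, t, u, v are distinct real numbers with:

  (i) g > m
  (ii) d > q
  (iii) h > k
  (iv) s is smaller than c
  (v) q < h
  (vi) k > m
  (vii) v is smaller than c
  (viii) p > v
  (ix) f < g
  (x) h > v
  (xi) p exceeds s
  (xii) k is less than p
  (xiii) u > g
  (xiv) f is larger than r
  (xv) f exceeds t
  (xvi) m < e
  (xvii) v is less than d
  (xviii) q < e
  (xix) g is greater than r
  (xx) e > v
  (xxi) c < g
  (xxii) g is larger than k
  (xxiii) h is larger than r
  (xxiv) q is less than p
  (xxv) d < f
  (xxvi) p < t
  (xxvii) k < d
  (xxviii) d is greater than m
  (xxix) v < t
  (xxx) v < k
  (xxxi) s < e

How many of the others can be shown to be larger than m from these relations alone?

From m the given relations immediately reach k, d, e, g.
From those, p, h, f, u — 8 in total.
From those, t — 9 in total.
No other element is forced above m by the given relations, so the count is 9.

9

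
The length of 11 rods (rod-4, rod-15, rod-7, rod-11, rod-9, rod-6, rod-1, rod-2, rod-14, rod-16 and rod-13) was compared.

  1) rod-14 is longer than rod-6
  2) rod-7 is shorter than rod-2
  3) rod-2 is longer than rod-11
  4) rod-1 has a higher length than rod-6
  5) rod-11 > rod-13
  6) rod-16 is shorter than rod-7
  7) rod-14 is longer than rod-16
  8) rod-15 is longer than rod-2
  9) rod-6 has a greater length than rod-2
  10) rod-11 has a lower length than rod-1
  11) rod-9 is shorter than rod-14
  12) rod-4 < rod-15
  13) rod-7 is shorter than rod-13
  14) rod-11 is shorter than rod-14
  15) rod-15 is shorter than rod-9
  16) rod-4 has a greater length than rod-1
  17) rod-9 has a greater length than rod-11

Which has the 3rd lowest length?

Chaining the given pairs: rod-16 < rod-7 < rod-13 < rod-11 < rod-2 < rod-6 < rod-1 < rod-4 < rod-15 < rod-9 < rod-14.
The 3rd smallest is rod-13.

rod-13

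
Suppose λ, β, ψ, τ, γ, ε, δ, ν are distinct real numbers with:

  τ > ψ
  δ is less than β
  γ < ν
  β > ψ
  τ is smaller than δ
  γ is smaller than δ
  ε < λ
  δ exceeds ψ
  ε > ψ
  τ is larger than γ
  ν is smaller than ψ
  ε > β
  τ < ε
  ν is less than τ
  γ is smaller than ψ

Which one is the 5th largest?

Chaining the given pairs: γ < ν < ψ < τ < δ < β < ε < λ.
The 5th largest is τ.

τ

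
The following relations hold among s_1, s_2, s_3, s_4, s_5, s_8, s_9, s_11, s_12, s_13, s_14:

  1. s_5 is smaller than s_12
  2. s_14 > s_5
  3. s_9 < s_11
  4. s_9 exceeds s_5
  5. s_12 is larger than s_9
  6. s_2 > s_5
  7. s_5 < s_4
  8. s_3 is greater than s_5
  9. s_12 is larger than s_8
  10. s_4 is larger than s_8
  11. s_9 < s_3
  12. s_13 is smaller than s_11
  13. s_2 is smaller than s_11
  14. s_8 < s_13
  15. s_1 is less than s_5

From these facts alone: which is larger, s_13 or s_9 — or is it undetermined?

Following every chain through s_9: above s_9 we get s_12, s_11, s_3; below s_9 we get s_1, s_5.
s_13 is not reached, and no chain runs the other way from s_13 to s_9.
So the given relations leave the order of s_9 and s_13 undetermined.

undetermined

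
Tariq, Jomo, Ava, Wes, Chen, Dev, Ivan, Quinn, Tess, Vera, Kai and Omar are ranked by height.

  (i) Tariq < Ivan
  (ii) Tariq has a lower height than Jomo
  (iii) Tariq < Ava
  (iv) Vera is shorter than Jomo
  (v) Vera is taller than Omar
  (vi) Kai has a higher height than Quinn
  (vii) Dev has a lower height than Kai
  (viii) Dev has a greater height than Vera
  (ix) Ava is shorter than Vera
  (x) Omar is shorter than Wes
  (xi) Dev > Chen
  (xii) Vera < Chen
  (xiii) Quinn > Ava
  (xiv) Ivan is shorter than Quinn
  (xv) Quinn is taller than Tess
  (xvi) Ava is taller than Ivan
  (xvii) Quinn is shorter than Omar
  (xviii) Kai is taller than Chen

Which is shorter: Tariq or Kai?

Tariq

Following the relations from Tariq: Tariq < Ivan < Ava < Quinn < Omar < Vera < Chen < Dev < Kai.
So Tariq < Kai; Tariq is the shorter of the two.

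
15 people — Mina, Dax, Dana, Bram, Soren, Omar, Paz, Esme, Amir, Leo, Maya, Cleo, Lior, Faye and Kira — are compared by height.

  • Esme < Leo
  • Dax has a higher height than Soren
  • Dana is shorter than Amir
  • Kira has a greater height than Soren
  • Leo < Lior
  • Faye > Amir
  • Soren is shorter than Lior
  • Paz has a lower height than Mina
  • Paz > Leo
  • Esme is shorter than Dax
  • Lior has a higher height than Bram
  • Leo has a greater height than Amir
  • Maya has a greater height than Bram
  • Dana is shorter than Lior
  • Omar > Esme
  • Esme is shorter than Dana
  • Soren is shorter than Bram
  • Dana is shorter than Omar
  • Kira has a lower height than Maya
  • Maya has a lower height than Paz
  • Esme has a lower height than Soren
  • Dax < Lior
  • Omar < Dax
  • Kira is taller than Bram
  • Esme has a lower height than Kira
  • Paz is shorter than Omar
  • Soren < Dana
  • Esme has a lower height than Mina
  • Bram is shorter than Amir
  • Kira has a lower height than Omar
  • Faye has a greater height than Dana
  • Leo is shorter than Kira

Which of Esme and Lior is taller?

Lior

The relevant relations are Esme < Soren; Soren < Dana; Dana < Amir; Amir < Leo; Leo < Kira; Kira < Maya; Maya < Paz; Paz < Omar; Omar < Dax; Dax < Lior.
Chaining these gives Esme < Soren < Dana < Amir < Leo < Kira < Maya < Paz < Omar < Dax < Lior.
So Esme < Lior; Lior is the taller of the two.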